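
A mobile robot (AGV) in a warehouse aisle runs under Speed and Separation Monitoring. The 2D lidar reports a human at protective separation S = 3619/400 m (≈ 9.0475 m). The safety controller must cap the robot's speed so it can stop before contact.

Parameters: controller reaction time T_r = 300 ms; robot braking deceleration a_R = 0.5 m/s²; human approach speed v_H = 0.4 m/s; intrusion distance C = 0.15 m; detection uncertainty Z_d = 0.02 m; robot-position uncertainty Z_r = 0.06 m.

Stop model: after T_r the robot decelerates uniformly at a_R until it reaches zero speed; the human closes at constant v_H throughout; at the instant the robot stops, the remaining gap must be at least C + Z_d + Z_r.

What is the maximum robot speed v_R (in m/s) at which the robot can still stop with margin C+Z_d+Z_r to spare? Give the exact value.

v_R_max = 49/20 m/s = 2.4500 m/s

quadratic (1)·v² + (11/10)·v + (-3479/400) = 0
  disc = (11/10)² − 4·(1)·(-3479/400) = 36 ; √disc = 6
  v_R = (−(11/10) + 6) / (2·(1)) = 49/20 m/s
check:
T_s = v_R/a_R = (49/20)/(1/2) = 4.9000 s
robot covers v_R·T_r = 2.4500·0.3000 = 0.7350 m before braking
robot under decel: 2.4500²/(2·0.5000) = 6.0025 m
person approaches 0.4000·(0.3000+4.9000) = 2.0800 m
margins: 0.1500+0.0200+0.0600 = 0.2300 m
sum ≈ 0.7350+6.0025+2.0800+0.2300 ≈ 9.0475 m = S ✓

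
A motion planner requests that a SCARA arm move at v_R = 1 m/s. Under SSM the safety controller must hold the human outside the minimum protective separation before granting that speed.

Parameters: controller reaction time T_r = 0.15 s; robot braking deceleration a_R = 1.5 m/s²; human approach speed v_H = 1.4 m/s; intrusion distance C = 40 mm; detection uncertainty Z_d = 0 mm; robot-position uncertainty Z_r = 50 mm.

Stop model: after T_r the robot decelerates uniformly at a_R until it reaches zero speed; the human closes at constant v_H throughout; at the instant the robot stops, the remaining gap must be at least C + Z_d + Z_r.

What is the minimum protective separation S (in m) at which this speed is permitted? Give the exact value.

S_min = 103/60 m = 1.7167 m

stop time T_s = 1/(3/2) = 0.6667 s
robot covers v_R·T_r = 1.0000·0.1500 = 0.1500 m before braking
robot under decel: 1.0000²/(2·1.5000) = 0.3333 m
person approaches 1.4000·(0.1500+0.6667) = 1.1433 m
margins: 0.0400+0.0000+0.0500 = 0.0900 m
S_min ≈ 0.1500+0.3333+1.1433+0.0900  ⇒  S_min = 103/60 m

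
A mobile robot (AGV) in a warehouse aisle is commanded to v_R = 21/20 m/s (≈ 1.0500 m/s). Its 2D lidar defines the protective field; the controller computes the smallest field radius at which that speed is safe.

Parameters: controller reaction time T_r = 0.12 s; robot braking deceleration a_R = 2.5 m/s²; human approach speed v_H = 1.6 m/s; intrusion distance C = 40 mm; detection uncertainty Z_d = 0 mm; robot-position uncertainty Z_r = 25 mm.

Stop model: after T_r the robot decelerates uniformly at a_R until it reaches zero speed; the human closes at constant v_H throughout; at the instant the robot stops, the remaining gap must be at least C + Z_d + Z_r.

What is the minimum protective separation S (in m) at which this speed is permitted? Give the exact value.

S_min = 2551/2000 m = 1.2755 m

stop time T_s = (21/20)/(5/2) = 0.4200 s
robot in T_r: 1.0500·0.1200 = 0.1260 m
braking distance = 1.0500²/(2·2.5000) = 0.2205 m
human closes 1.6000·0.5400 = 0.8640 m
residual clearance needed = 0.0400+0.0000+0.0250 = 0.0650 m
S_min ≈ 0.1260+0.2205+0.8640+0.0650  ⇒  S_min = 2551/2000 m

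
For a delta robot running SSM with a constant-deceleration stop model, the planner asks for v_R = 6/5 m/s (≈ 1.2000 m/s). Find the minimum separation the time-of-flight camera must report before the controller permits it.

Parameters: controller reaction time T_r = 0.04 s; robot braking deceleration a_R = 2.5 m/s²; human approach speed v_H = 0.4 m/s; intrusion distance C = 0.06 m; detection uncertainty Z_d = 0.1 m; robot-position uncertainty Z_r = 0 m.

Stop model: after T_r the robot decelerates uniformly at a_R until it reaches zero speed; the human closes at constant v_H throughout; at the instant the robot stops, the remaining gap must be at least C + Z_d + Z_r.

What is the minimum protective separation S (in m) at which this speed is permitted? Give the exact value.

stop time T_s = (6/5)/(5/2) = 0.4800 s
reaction-phase robot travel = 1.2000·0.0400 = 0.0480 m
robot under decel: 1.2000²/(2·2.5000) = 0.2880 m
human closes 0.4000·0.5200 = 0.2080 m
margins: 0.0600+0.1000+0.0000 = 0.1600 m
S_min ≈ 0.0480+0.2880+0.2080+0.1600  ⇒  S_min = 88/125 m

S_min = 88/125 m = 0.7040 m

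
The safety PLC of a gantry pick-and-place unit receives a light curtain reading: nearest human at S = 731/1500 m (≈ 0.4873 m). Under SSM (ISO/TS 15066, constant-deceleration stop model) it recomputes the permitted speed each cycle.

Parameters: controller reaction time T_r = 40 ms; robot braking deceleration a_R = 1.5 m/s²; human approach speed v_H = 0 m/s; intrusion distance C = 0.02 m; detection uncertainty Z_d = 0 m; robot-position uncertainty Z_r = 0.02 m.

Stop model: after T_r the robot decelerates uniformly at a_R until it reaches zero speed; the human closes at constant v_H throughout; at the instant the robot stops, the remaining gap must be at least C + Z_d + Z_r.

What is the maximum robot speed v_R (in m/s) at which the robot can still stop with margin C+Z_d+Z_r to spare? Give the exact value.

quadratic (1/3)·v² + (1/25)·v + (-671/1500) = 0
  disc = (1/25)² − 4·(1/3)·(-671/1500) = 3364/5625 ; √disc = 58/75
  v_R = (−(1/25) + 58/75) / (2·(1/3)) = 11/10 m/s
check:
stop time T_s = (11/10)/(3/2) = 0.7333 s
reaction-phase robot travel = 1.1000·0.0400 = 0.0440 m
robot covers 1.1000·0.7333 − ½·1.5000·0.7333² = 0.4033 m while stopping
human closes 0.0000·0.7733 = 0.0000 m
C+Z_d+Z_r = 0.0200+0.0000+0.0200 = 0.0400 m
sum ≈ 0.0440+0.4033+0.0000+0.0400 ≈ 0.4873 m = S ✓

v_R_max = 11/10 m/s = 1.1000 m/s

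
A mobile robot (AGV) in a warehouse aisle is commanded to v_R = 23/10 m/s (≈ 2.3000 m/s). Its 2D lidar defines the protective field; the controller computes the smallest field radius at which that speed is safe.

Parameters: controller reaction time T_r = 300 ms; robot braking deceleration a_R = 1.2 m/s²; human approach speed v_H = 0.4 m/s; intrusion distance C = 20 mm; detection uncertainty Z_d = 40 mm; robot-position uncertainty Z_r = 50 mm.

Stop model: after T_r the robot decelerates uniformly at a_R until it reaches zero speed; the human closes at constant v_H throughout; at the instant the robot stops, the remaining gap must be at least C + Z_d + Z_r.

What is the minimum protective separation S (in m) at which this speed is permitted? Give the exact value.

stop time T_s = (23/10)/(6/5) = 1.9167 s
robot covers v_R·T_r = 2.3000·0.3000 = 0.6900 m before braking
robot covers 2.3000·1.9167 − ½·1.2000·1.9167² = 2.2042 m while stopping
human over T_r+T_s: 0.4000·(0.3000+1.9167) = 0.8867 m
margins: 0.0200+0.0400+0.0500 = 0.1100 m
S_min ≈ 0.6900+2.2042+0.8867+0.1100  ⇒  S_min = 4669/1200 m

S_min = 4669/1200 m = 3.8908 m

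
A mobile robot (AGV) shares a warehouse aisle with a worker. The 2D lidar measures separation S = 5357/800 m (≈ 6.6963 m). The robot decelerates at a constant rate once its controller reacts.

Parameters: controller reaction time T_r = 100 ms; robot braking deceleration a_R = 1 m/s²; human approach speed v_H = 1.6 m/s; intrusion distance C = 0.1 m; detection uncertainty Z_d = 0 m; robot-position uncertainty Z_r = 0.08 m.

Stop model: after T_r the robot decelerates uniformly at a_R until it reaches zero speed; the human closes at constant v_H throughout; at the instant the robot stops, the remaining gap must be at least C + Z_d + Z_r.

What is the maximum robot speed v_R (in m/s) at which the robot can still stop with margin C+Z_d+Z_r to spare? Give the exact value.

collect terms ⇒ (1/2)·v_R² + (17/10)·v_R + (-1017/160) = 0
  disc = (17/10)² − 4·(1/2)·(-1017/160) = 6241/400 ; √disc = 79/20
  v_R = (−(17/10) + 79/20) / (2·(1/2)) = 9/4 m/s
check:
T_s = v_R/a_R = (9/4)/1 = 2.2500 s
reaction-phase robot travel = 2.2500·0.1000 = 0.2250 m
robot covers 2.2500·2.2500 − ½·1.0000·2.2500² = 2.5312 m while stopping
human closes 1.6000·2.3500 = 3.7600 m
C+Z_d+Z_r = 0.1000+0.0000+0.0800 = 0.1800 m
sum ≈ 0.2250+2.5312+3.7600+0.1800 ≈ 6.6963 m = S ✓

v_R_max = 9/4 m/s = 2.2500 m/s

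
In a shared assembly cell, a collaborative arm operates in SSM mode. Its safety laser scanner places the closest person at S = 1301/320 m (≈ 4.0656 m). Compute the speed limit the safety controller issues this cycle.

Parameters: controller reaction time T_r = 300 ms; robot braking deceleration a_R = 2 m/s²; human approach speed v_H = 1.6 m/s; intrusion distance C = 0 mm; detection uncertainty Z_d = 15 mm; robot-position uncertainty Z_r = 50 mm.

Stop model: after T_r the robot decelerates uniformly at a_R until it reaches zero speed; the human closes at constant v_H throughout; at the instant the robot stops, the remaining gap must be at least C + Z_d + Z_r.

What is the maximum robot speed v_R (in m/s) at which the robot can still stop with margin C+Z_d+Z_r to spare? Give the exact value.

collect terms ⇒ (1/4)·v_R² + (11/10)·v_R + (-5633/1600) = 0
  disc = (11/10)² − 4·(1/4)·(-5633/1600) = 7569/1600 ; √disc = 87/40
  v_R = (−(11/10) + 87/40) / (2·(1/4)) = 43/20 m/s
check:
T_s = v_R/a_R = (43/20)/2 = 1.0750 s
robot covers v_R·T_r = 2.1500·0.3000 = 0.6450 m before braking
braking distance = 2.1500²/(2·2.0000) = 1.1556 m
person approaches 1.6000·(0.3000+1.0750) = 2.2000 m
C+Z_d+Z_r = 0.0000+0.0150+0.0500 = 0.0650 m
sum ≈ 0.6450+1.1556+2.2000+0.0650 ≈ 4.0656 m = S ✓

v_R_max = 43/20 m/s = 2.1500 m/s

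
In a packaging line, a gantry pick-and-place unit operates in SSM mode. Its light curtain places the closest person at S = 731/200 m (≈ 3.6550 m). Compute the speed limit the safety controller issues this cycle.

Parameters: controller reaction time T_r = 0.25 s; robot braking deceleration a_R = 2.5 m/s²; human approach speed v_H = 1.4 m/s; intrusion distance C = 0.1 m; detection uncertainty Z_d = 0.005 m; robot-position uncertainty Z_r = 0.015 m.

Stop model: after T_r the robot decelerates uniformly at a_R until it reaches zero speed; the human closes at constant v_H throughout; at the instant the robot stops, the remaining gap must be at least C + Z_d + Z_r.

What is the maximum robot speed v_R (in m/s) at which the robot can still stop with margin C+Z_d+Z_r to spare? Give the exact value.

v_R_max = 49/20 m/s = 2.4500 m/s

quadratic (1/5)·v² + (81/100)·v + (-637/200) = 0
  disc = (81/100)² − 4·(1/5)·(-637/200) = 32041/10000 ; √disc = 179/100
  v_R = (−(81/100) + 179/100) / (2·(1/5)) = 49/20 m/s
check:
braking lasts T_s = (49/20)/(5/2) = 0.9800 s
reaction-phase robot travel = 2.4500·0.2500 = 0.6125 m
robot under decel: 2.4500²/(2·2.5000) = 1.2005 m
human over T_r+T_s: 1.4000·(0.2500+0.9800) = 1.7220 m
C+Z_d+Z_r = 0.1000+0.0050+0.0150 = 0.1200 m
sum ≈ 0.6125+1.2005+1.7220+0.1200 ≈ 3.6550 m = S ✓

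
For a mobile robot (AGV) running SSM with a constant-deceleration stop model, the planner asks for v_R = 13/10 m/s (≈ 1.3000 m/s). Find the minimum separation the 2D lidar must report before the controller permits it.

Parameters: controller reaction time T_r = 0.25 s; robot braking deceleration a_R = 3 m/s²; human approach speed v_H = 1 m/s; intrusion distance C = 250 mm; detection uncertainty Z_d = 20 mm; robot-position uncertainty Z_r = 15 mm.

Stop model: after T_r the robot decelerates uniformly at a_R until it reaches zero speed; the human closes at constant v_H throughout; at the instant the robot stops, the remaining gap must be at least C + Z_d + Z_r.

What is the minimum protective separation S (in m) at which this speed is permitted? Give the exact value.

stop time T_s = (13/10)/3 = 0.4333 s
reaction-phase robot travel = 1.3000·0.2500 = 0.3250 m
robot covers 1.3000·0.4333 − ½·3.0000·0.4333² = 0.2817 m while stopping
human over T_r+T_s: 1.0000·(0.2500+0.4333) = 0.6833 m
margins: 0.2500+0.0200+0.0150 = 0.2850 m
S_min ≈ 0.3250+0.2817+0.6833+0.2850  ⇒  S_min = 63/40 m

S_min = 63/40 m = 1.5750 m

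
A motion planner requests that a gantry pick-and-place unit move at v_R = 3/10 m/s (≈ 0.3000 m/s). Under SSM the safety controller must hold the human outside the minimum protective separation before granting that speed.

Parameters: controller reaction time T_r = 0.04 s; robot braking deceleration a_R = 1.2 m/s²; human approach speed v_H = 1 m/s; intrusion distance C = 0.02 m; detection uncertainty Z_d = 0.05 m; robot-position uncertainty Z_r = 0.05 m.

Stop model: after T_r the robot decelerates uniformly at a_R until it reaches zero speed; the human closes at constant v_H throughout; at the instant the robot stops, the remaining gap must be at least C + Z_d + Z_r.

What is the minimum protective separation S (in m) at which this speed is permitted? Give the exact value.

S_min = 919/2000 m = 0.4595 m

braking lasts T_s = (3/10)/(6/5) = 0.2500 s
robot in T_r: 0.3000·0.0400 = 0.0120 m
braking distance = 0.3000²/(2·1.2000) = 0.0375 m
human over T_r+T_s: 1.0000·(0.0400+0.2500) = 0.2900 m
C+Z_d+Z_r = 0.0200+0.0500+0.0500 = 0.1200 m
S_min ≈ 0.0120+0.0375+0.2900+0.1200  ⇒  S_min = 919/2000 m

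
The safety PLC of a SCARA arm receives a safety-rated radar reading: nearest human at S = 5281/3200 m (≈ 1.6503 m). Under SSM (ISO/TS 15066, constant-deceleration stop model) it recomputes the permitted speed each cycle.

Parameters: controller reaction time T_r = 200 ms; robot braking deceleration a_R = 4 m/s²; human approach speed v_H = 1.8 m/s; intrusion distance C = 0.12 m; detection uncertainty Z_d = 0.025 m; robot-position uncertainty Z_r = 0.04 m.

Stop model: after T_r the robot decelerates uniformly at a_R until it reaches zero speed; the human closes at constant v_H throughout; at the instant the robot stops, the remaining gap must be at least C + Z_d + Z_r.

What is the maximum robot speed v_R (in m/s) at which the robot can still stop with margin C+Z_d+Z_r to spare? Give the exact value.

at the boundary: (1/8)·v² + (13/20)·v + (-3537/3200) = 0
  disc = (13/20)² − 4·(1/8)·(-3537/3200) = 6241/6400 ; √disc = 79/80
  v_R = (−(13/20) + 79/80) / (2·(1/8)) = 27/20 m/s
check:
braking lasts T_s = (27/20)/4 = 0.3375 s
robot covers v_R·T_r = 1.3500·0.2000 = 0.2700 m before braking
robot covers 1.3500·0.3375 − ½·4.0000·0.3375² = 0.2278 m while stopping
human over T_r+T_s: 1.8000·(0.2000+0.3375) = 0.9675 m
residual clearance needed = 0.1200+0.0250+0.0400 = 0.1850 m
sum ≈ 0.2700+0.2278+0.9675+0.1850 ≈ 1.6503 m = S ✓

v_R_max = 27/20 m/s = 1.3500 m/s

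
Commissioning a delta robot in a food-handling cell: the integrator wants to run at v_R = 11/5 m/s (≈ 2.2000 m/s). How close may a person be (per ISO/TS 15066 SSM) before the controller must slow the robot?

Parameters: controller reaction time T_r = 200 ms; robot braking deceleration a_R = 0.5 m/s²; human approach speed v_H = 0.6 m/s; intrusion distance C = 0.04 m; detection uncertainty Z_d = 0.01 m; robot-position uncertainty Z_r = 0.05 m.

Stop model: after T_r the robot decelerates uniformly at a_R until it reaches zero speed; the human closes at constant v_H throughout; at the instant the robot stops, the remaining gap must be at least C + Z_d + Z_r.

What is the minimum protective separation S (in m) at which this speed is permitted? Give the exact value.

S_min = 407/50 m = 8.1400 m

T_s = v_R/a_R = (11/5)/(1/2) = 4.4000 s
robot covers v_R·T_r = 2.2000·0.2000 = 0.4400 m before braking
robot under decel: 2.2000²/(2·0.5000) = 4.8400 m
person approaches 0.6000·(0.2000+4.4000) = 2.7600 m
margins: 0.0400+0.0100+0.0500 = 0.1000 m
S_min ≈ 0.4400+4.8400+2.7600+0.1000  ⇒  S_min = 407/50 m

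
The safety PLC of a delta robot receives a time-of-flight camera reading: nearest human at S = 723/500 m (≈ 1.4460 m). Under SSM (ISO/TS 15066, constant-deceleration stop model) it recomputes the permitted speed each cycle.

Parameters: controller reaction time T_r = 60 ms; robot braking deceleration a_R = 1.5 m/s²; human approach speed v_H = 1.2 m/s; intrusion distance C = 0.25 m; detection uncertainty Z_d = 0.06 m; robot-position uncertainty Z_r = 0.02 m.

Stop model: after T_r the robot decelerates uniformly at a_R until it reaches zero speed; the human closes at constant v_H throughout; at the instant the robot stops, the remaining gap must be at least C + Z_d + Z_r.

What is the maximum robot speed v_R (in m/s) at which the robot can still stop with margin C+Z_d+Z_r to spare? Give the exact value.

at the boundary: (1/3)·v² + (43/50)·v + (-261/250) = 0
  disc = (43/50)² − 4·(1/3)·(-261/250) = 5329/2500 ; √disc = 73/50
  v_R = (−(43/50) + 73/50) / (2·(1/3)) = 9/10 m/s
check:
T_s = v_R/a_R = (9/10)/(3/2) = 0.6000 s
robot in T_r: 0.9000·0.0600 = 0.0540 m
robot under decel: 0.9000²/(2·1.5000) = 0.2700 m
human over T_r+T_s: 1.2000·(0.0600+0.6000) = 0.7920 m
margins: 0.2500+0.0600+0.0200 = 0.3300 m
sum ≈ 0.0540+0.2700+0.7920+0.3300 ≈ 1.4460 m = S ✓

v_R_max = 9/10 m/s = 0.9000 m/s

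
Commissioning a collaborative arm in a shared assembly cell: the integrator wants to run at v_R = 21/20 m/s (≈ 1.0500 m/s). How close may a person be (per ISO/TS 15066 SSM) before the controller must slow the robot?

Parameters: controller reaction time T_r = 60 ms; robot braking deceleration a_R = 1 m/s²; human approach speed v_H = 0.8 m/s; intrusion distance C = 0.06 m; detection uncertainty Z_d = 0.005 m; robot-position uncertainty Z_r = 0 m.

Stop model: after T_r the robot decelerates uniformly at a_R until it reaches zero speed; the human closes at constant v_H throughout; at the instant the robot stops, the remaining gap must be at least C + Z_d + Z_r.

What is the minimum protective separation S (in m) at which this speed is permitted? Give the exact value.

stop time T_s = (21/20)/1 = 1.0500 s
reaction-phase robot travel = 1.0500·0.0600 = 0.0630 m
robot covers 1.0500·1.0500 − ½·1.0000·1.0500² = 0.5513 m while stopping
human over T_r+T_s: 0.8000·(0.0600+1.0500) = 0.8880 m
margins: 0.0600+0.0050+0.0000 = 0.0650 m
S_min ≈ 0.0630+0.5513+0.8880+0.0650  ⇒  S_min = 6269/4000 m

S_min = 6269/4000 m = 1.5673 m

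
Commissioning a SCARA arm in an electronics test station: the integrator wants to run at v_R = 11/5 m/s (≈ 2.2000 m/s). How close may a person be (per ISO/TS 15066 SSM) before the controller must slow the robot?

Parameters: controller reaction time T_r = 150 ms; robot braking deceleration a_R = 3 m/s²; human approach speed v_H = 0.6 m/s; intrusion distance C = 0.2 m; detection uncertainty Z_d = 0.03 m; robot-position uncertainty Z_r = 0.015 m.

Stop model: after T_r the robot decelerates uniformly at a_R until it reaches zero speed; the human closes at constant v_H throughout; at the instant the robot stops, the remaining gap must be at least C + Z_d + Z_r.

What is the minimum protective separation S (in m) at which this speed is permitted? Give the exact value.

T_s = v_R/a_R = (11/5)/3 = 0.7333 s
robot covers v_R·T_r = 2.2000·0.1500 = 0.3300 m before braking
robot under decel: 2.2000²/(2·3.0000) = 0.8067 m
human over T_r+T_s: 0.6000·(0.1500+0.7333) = 0.5300 m
residual clearance needed = 0.2000+0.0300+0.0150 = 0.2450 m
S_min ≈ 0.3300+0.8067+0.5300+0.2450  ⇒  S_min = 1147/600 m

S_min = 1147/600 m = 1.9117 m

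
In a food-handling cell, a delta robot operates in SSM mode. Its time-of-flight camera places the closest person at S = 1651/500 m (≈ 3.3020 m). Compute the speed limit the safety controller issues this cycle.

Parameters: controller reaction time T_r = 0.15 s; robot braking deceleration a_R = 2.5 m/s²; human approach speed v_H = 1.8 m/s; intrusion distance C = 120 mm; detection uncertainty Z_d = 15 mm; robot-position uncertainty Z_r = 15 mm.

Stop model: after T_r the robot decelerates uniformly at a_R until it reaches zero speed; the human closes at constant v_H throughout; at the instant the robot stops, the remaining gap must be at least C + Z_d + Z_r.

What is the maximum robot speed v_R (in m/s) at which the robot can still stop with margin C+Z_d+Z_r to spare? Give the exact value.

collect terms ⇒ (1/5)·v_R² + (87/100)·v_R + (-1441/500) = 0
  disc = (87/100)² − 4·(1/5)·(-1441/500) = 49/16 ; √disc = 7/4
  v_R = (−(87/100) + 7/4) / (2·(1/5)) = 11/5 m/s
check:
stop time T_s = (11/5)/(5/2) = 0.8800 s
reaction-phase robot travel = 2.2000·0.1500 = 0.3300 m
braking distance = 2.2000²/(2·2.5000) = 0.9680 m
human closes 1.8000·1.0300 = 1.8540 m
residual clearance needed = 0.1200+0.0150+0.0150 = 0.1500 m
sum ≈ 0.3300+0.9680+1.8540+0.1500 ≈ 3.3020 m = S ✓

v_R_max = 11/5 m/s = 2.2000 m/s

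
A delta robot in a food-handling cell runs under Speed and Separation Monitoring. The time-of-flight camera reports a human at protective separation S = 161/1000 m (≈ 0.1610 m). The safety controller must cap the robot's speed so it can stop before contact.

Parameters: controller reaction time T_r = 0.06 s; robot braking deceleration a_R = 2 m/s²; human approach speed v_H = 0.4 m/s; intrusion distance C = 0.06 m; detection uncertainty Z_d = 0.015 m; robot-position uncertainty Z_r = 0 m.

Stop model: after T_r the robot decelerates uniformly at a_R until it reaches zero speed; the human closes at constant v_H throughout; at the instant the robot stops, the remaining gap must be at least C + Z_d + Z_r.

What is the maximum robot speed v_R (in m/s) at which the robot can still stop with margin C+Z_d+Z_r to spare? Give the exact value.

collect terms ⇒ (1/4)·v_R² + (13/50)·v_R + (-31/500) = 0
  disc = (13/50)² − 4·(1/4)·(-31/500) = 81/625 ; √disc = 9/25
  v_R = (−(13/50) + 9/25) / (2·(1/4)) = 1/5 m/s
check:
stop time T_s = (1/5)/2 = 0.1000 s
reaction-phase robot travel = 0.2000·0.0600 = 0.0120 m
robot under decel: 0.2000²/(2·2.0000) = 0.0100 m
human over T_r+T_s: 0.4000·(0.0600+0.1000) = 0.0640 m
C+Z_d+Z_r = 0.0600+0.0150+0.0000 = 0.0750 m
sum ≈ 0.0120+0.0100+0.0640+0.0750 ≈ 0.1610 m = S ✓

v_R_max = 1/5 m/s = 0.2000 m/s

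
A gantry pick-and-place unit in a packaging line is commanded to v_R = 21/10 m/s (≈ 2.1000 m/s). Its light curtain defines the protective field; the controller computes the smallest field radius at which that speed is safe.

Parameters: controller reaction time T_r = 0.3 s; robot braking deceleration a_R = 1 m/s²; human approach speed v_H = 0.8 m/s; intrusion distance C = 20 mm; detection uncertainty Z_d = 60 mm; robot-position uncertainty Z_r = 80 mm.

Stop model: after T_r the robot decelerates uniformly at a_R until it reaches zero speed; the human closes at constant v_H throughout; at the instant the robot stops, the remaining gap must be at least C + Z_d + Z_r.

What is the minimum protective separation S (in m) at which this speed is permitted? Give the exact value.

stop time T_s = (21/10)/1 = 2.1000 s
robot covers v_R·T_r = 2.1000·0.3000 = 0.6300 m before braking
robot covers 2.1000·2.1000 − ½·1.0000·2.1000² = 2.2050 m while stopping
person approaches 0.8000·(0.3000+2.1000) = 1.9200 m
C+Z_d+Z_r = 0.0200+0.0600+0.0800 = 0.1600 m
S_min ≈ 0.6300+2.2050+1.9200+0.1600  ⇒  S_min = 983/200 m

S_min = 983/200 m = 4.9150 m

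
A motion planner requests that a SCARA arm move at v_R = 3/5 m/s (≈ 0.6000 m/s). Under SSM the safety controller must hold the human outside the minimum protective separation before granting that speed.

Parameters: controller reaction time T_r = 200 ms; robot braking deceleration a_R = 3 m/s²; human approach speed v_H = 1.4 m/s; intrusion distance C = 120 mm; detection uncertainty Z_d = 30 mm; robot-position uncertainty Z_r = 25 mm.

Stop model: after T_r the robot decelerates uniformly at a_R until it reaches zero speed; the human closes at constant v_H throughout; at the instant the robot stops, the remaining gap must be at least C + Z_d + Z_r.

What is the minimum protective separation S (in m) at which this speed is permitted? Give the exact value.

braking lasts T_s = (3/5)/3 = 0.2000 s
reaction-phase robot travel = 0.6000·0.2000 = 0.1200 m
braking distance = 0.6000²/(2·3.0000) = 0.0600 m
person approaches 1.4000·(0.2000+0.2000) = 0.5600 m
margins: 0.1200+0.0300+0.0250 = 0.1750 m
S_min ≈ 0.1200+0.0600+0.5600+0.1750  ⇒  S_min = 183/200 m

S_min = 183/200 m = 0.9150 m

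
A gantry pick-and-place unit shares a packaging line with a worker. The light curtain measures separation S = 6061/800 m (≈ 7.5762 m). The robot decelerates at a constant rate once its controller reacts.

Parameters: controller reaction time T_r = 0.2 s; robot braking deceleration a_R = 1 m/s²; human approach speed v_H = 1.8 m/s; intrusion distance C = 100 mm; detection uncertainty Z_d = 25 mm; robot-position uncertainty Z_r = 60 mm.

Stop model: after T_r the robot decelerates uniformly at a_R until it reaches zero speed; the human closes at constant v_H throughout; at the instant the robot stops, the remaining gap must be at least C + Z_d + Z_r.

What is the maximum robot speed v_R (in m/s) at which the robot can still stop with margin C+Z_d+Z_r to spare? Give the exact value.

v_R_max = 9/4 m/s = 2.2500 m/s

at the boundary: (1/2)·v² + (2)·v + (-225/32) = 0
  disc = (2)² − 4·(1/2)·(-225/32) = 289/16 ; √disc = 17/4
  v_R = (−(2) + 17/4) / (2·(1/2)) = 9/4 m/s
check:
T_s = v_R/a_R = (9/4)/1 = 2.2500 s
reaction-phase robot travel = 2.2500·0.2000 = 0.4500 m
robot under decel: 2.2500²/(2·1.0000) = 2.5312 m
human closes 1.8000·2.4500 = 4.4100 m
residual clearance needed = 0.1000+0.0250+0.0600 = 0.1850 m
sum ≈ 0.4500+2.5312+4.4100+0.1850 ≈ 7.5762 m = S ✓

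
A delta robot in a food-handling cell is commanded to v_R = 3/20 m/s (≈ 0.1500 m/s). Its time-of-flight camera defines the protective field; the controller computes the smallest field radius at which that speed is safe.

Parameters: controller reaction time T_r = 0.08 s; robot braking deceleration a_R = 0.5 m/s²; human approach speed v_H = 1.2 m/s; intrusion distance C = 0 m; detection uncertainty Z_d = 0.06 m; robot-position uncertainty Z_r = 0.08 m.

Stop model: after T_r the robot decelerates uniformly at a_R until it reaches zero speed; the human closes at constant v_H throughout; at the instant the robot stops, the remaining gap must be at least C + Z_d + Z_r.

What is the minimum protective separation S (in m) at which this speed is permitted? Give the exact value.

stop time T_s = (3/20)/(1/2) = 0.3000 s
robot covers v_R·T_r = 0.1500·0.0800 = 0.0120 m before braking
robot under decel: 0.1500²/(2·0.5000) = 0.0225 m
human over T_r+T_s: 1.2000·(0.0800+0.3000) = 0.4560 m
C+Z_d+Z_r = 0.0000+0.0600+0.0800 = 0.1400 m
S_min ≈ 0.0120+0.0225+0.4560+0.1400  ⇒  S_min = 1261/2000 m

S_min = 1261/2000 m = 0.6305 m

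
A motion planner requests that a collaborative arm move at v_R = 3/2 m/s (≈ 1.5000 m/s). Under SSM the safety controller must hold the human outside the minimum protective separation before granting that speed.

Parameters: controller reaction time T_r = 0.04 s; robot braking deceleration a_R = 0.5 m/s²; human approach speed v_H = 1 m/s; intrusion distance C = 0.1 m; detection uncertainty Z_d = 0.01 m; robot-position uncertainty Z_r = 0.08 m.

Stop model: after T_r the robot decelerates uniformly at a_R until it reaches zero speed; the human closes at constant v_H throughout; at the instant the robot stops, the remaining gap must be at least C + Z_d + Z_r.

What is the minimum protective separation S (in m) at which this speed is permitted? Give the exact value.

stop time T_s = (3/2)/(1/2) = 3.0000 s
robot in T_r: 1.5000·0.0400 = 0.0600 m
braking distance = 1.5000²/(2·0.5000) = 2.2500 m
human closes 1.0000·3.0400 = 3.0400 m
residual clearance needed = 0.1000+0.0100+0.0800 = 0.1900 m
S_min ≈ 0.0600+2.2500+3.0400+0.1900  ⇒  S_min = 277/50 m

S_min = 277/50 m = 5.5400 m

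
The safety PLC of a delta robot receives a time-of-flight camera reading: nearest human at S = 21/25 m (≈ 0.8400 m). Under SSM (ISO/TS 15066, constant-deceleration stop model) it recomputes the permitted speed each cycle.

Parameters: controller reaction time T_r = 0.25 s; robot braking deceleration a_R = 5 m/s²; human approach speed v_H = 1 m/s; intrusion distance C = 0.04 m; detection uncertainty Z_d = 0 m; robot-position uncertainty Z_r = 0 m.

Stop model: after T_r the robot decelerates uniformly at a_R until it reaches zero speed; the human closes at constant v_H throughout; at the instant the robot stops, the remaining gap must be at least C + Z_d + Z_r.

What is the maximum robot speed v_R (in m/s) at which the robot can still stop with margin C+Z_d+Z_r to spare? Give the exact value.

at the boundary: (1/10)·v² + (9/20)·v + (-11/20) = 0
  disc = (9/20)² − 4·(1/10)·(-11/20) = 169/400 ; √disc = 13/20
  v_R = (−(9/20) + 13/20) / (2·(1/10)) = 1 m/s
check:
braking lasts T_s = 1/5 = 0.2000 s
reaction-phase robot travel = 1.0000·0.2500 = 0.2500 m
braking distance = 1.0000²/(2·5.0000) = 0.1000 m
human closes 1.0000·0.4500 = 0.4500 m
residual clearance needed = 0.0400+0.0000+0.0000 = 0.0400 m
sum ≈ 0.2500+0.1000+0.4500+0.0400 ≈ 0.8400 m = S ✓

v_R_max = 1 m/s = 1.0000 m/s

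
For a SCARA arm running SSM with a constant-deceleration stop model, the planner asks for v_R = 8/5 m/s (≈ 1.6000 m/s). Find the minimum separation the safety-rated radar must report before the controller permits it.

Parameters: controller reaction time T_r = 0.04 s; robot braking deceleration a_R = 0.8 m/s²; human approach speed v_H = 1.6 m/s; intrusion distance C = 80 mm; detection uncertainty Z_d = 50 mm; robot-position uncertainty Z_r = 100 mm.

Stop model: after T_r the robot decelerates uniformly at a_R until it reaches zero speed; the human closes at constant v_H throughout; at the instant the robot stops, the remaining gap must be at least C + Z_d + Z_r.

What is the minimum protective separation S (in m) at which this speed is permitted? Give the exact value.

S_min = 2579/500 m = 5.1580 m

stop time T_s = (8/5)/(4/5) = 2.0000 s
reaction-phase robot travel = 1.6000·0.0400 = 0.0640 m
robot covers 1.6000·2.0000 − ½·0.8000·2.0000² = 1.6000 m while stopping
person approaches 1.6000·(0.0400+2.0000) = 3.2640 m
residual clearance needed = 0.0800+0.0500+0.1000 = 0.2300 m
S_min ≈ 0.0640+1.6000+3.2640+0.2300  ⇒  S_min = 2579/500 m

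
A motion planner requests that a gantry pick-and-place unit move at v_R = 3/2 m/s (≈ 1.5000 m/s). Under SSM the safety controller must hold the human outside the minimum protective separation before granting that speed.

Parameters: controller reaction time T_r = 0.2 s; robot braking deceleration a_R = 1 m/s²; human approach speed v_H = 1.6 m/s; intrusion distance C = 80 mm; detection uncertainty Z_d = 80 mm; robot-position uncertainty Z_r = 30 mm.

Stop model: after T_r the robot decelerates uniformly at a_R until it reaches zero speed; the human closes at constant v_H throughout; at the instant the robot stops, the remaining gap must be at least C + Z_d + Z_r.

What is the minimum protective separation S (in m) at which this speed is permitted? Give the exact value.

stop time T_s = (3/2)/1 = 1.5000 s
reaction-phase robot travel = 1.5000·0.2000 = 0.3000 m
robot under decel: 1.5000²/(2·1.0000) = 1.1250 m
person approaches 1.6000·(0.2000+1.5000) = 2.7200 m
margins: 0.0800+0.0800+0.0300 = 0.1900 m
S_min ≈ 0.3000+1.1250+2.7200+0.1900  ⇒  S_min = 867/200 m

S_min = 867/200 m = 4.3350 m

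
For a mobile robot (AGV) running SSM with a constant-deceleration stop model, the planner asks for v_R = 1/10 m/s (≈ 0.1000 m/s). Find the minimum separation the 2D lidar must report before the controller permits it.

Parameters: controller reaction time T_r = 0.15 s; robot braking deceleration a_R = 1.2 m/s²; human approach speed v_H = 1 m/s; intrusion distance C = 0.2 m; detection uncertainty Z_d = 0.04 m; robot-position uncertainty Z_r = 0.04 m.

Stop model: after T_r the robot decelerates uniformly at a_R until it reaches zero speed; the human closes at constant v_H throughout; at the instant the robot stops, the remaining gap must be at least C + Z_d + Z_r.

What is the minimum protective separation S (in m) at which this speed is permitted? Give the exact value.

stop time T_s = (1/10)/(6/5) = 0.0833 s
robot covers v_R·T_r = 0.1000·0.1500 = 0.0150 m before braking
robot covers 0.1000·0.0833 − ½·1.2000·0.0833² = 0.0042 m while stopping
human over T_r+T_s: 1.0000·(0.1500+0.0833) = 0.2333 m
C+Z_d+Z_r = 0.2000+0.0400+0.0400 = 0.2800 m
S_min ≈ 0.0150+0.0042+0.2333+0.2800  ⇒  S_min = 213/400 m

S_min = 213/400 m = 0.5325 m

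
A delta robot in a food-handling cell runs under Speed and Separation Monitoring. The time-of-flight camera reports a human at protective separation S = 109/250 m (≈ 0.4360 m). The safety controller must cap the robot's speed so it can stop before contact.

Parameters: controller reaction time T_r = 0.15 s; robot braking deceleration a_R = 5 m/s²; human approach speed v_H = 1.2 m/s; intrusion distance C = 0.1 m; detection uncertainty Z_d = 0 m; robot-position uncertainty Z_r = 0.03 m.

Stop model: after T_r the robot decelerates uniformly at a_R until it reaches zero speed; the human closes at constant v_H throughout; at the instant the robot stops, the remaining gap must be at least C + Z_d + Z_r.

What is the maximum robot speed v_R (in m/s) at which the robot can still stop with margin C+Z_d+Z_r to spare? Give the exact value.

collect terms ⇒ (1/10)·v_R² + (39/100)·v_R + (-63/500) = 0
  disc = (39/100)² − 4·(1/10)·(-63/500) = 81/400 ; √disc = 9/20
  v_R = (−(39/100) + 9/20) / (2·(1/10)) = 3/10 m/s
check:
T_s = v_R/a_R = (3/10)/5 = 0.0600 s
robot covers v_R·T_r = 0.3000·0.1500 = 0.0450 m before braking
robot under decel: 0.3000²/(2·5.0000) = 0.0090 m
human closes 1.2000·0.2100 = 0.2520 m
margins: 0.1000+0.0000+0.0300 = 0.1300 m
sum ≈ 0.0450+0.0090+0.2520+0.1300 ≈ 0.4360 m = S ✓

v_R_max = 3/10 m/s = 0.3000 m/s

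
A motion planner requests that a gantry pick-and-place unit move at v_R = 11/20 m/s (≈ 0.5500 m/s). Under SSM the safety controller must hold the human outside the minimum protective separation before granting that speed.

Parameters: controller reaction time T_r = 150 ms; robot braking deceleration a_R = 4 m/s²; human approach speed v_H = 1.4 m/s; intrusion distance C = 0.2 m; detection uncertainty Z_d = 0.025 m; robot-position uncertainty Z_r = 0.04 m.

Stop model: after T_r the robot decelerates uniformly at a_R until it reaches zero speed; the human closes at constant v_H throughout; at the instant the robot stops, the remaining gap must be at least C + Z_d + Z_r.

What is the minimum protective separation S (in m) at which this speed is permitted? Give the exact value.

stop time T_s = (11/20)/4 = 0.1375 s
reaction-phase robot travel = 0.5500·0.1500 = 0.0825 m
braking distance = 0.5500²/(2·4.0000) = 0.0378 m
person approaches 1.4000·(0.1500+0.1375) = 0.4025 m
C+Z_d+Z_r = 0.2000+0.0250+0.0400 = 0.2650 m
S_min ≈ 0.0825+0.0378+0.4025+0.2650  ⇒  S_min = 2521/3200 m

S_min = 2521/3200 m = 0.7878 m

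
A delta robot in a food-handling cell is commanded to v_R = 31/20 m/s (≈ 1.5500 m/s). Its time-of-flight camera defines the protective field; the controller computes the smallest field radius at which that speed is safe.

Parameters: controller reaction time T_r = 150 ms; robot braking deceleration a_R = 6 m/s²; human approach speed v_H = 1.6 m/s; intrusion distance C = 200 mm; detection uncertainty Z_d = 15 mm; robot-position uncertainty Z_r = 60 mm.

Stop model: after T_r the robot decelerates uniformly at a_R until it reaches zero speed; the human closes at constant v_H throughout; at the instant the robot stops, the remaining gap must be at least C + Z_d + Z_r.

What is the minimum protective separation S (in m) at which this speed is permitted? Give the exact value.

S_min = 6533/4800 m = 1.3610 m

braking lasts T_s = (31/20)/6 = 0.2583 s
reaction-phase robot travel = 1.5500·0.1500 = 0.2325 m
robot under decel: 1.5500²/(2·6.0000) = 0.2002 m
human closes 1.6000·0.4083 = 0.6533 m
margins: 0.2000+0.0150+0.0600 = 0.2750 m
S_min ≈ 0.2325+0.2002+0.6533+0.2750  ⇒  S_min = 6533/4800 m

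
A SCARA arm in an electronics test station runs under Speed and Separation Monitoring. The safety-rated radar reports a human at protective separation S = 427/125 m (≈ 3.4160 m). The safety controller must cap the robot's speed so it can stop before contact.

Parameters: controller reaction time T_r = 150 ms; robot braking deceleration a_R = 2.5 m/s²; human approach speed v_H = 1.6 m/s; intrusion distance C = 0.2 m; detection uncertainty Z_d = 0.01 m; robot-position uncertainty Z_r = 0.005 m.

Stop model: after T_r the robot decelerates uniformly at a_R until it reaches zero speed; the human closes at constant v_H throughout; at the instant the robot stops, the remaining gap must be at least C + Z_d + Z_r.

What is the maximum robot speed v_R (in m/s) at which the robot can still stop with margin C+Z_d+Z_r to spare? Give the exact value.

v_R_max = 47/20 m/s = 2.3500 m/s

at the boundary: (1/5)·v² + (79/100)·v + (-2961/1000) = 0
  disc = (79/100)² − 4·(1/5)·(-2961/1000) = 29929/10000 ; √disc = 173/100
  v_R = (−(79/100) + 173/100) / (2·(1/5)) = 47/20 m/s
check:
T_s = v_R/a_R = (47/20)/(5/2) = 0.9400 s
reaction-phase robot travel = 2.3500·0.1500 = 0.3525 m
robot covers 2.3500·0.9400 − ½·2.5000·0.9400² = 1.1045 m while stopping
human over T_r+T_s: 1.6000·(0.1500+0.9400) = 1.7440 m
margins: 0.2000+0.0100+0.0050 = 0.2150 m
sum ≈ 0.3525+1.1045+1.7440+0.2150 ≈ 3.4160 m = S ✓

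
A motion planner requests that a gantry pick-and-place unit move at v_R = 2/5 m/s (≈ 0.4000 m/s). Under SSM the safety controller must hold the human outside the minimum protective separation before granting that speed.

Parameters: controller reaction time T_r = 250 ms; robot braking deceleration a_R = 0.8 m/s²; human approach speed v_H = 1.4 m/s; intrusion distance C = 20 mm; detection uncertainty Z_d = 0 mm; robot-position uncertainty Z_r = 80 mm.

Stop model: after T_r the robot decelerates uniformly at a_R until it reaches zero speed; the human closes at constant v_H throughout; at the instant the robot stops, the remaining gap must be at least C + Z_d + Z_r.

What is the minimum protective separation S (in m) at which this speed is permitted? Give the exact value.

S_min = 27/20 m = 1.3500 m

stop time T_s = (2/5)/(4/5) = 0.5000 s
reaction-phase robot travel = 0.4000·0.2500 = 0.1000 m
robot under decel: 0.4000²/(2·0.8000) = 0.1000 m
human closes 1.4000·0.7500 = 1.0500 m
C+Z_d+Z_r = 0.0200+0.0000+0.0800 = 0.1000 m
S_min ≈ 0.1000+0.1000+1.0500+0.1000  ⇒  S_min = 27/20 m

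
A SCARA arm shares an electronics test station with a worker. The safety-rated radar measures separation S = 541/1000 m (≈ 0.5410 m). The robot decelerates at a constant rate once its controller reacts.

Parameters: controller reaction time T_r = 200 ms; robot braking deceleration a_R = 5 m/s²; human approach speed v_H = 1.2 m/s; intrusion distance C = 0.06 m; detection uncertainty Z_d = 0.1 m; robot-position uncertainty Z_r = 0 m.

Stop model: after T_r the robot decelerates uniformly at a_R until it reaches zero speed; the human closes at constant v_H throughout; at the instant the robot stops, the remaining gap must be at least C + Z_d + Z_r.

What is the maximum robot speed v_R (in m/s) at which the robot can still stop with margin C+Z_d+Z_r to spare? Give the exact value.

collect terms ⇒ (1/10)·v_R² + (11/25)·v_R + (-141/1000) = 0
  disc = (11/25)² − 4·(1/10)·(-141/1000) = 1/4 ; √disc = 1/2
  v_R = (−(11/25) + 1/2) / (2·(1/10)) = 3/10 m/s
check:
T_s = v_R/a_R = (3/10)/5 = 0.0600 s
reaction-phase robot travel = 0.3000·0.2000 = 0.0600 m
robot under decel: 0.3000²/(2·5.0000) = 0.0090 m
human closes 1.2000·0.2600 = 0.3120 m
residual clearance needed = 0.0600+0.1000+0.0000 = 0.1600 m
sum ≈ 0.0600+0.0090+0.3120+0.1600 ≈ 0.5410 m = S ✓

v_R_max = 3/10 m/s = 0.3000 m/s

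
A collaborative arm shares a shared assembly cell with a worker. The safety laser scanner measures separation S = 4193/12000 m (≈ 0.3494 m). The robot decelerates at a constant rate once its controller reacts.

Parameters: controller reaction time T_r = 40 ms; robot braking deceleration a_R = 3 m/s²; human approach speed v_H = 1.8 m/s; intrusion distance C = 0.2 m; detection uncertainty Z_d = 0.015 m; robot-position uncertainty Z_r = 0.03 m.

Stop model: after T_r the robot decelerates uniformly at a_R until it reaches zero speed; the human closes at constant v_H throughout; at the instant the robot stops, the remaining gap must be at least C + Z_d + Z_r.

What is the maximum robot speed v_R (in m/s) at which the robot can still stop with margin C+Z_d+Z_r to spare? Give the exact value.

quadratic (1/6)·v² + (16/25)·v + (-389/12000) = 0
  disc = (16/25)² − 4·(1/6)·(-389/12000) = 38809/90000 ; √disc = 197/300
  v_R = (−(16/25) + 197/300) / (2·(1/6)) = 1/20 m/s
check:
stop time T_s = (1/20)/3 = 0.0167 s
robot covers v_R·T_r = 0.0500·0.0400 = 0.0020 m before braking
braking distance = 0.0500²/(2·3.0000) = 0.0004 m
person approaches 1.8000·(0.0400+0.0167) = 0.1020 m
margins: 0.2000+0.0150+0.0300 = 0.2450 m
sum ≈ 0.0020+0.0004+0.1020+0.2450 ≈ 0.3494 m = S ✓

v_R_max = 1/20 m/s = 0.0500 m/s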